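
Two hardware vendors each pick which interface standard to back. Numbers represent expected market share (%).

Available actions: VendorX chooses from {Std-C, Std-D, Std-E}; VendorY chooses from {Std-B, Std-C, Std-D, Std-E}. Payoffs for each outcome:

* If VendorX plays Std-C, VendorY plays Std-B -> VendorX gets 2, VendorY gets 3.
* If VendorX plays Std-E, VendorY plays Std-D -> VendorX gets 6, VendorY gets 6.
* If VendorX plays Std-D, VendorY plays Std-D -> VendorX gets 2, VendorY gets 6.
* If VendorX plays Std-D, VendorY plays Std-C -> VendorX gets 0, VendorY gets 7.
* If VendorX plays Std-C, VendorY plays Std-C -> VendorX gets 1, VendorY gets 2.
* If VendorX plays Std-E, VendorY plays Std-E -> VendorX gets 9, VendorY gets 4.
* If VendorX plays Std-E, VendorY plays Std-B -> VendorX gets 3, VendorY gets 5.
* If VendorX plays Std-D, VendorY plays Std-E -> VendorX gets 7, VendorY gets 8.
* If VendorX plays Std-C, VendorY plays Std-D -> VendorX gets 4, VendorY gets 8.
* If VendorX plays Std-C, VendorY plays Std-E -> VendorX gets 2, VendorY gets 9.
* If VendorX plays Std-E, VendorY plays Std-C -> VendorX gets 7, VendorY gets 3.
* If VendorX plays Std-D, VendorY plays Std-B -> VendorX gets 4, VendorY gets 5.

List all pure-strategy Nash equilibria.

For each player, find the best response to each opponent profile; mutual best responses are the pure NE.
VendorX against Std-B: payoffs 2, 4, 3 → best response Std-D.
VendorX against Std-C: payoffs 1, 0, 7 → best response Std-E.
VendorX against Std-D: payoffs 4, 2, 6 → best response Std-E.
VendorX against Std-E: payoffs 2, 7, 9 → best response Std-E.
VendorY against Std-C: payoffs 3, 2, 8, 9 → best response Std-E.
VendorY against Std-D: payoffs 5, 7, 6, 8 → best response Std-E.
VendorY against Std-E: payoffs 5, 3, 6, 4 → best response Std-D.
Mutual best responses: (Std-E, Std-D).

(Std-E, Std-D)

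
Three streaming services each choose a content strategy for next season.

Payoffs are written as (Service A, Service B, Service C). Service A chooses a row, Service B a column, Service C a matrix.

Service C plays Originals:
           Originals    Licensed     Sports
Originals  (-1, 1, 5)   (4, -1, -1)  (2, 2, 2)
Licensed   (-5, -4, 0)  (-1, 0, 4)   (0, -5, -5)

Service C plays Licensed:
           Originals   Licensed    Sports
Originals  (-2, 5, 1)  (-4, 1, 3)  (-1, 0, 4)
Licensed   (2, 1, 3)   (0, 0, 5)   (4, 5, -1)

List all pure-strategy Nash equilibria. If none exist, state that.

(Originals, Originals, Originals): Service B can switch to Sports (1 → 2). Not NE.
(Originals, Originals, Licensed): Service A can switch to Licensed (-2 → 2). Not NE.
(Originals, Licensed, Originals): Service B can switch to Originals (-1 → 1). Not NE.
(Originals, Licensed, Licensed): Service A can switch to Licensed (-4 → 0). Not NE.
(Originals, Sports, Originals): Service C can switch to Licensed (2 → 4). Not NE.
(Originals, Sports, Licensed): Service A can switch to Licensed (-1 → 4). Not NE.
(Licensed, Originals, Originals): Service A can switch to Originals (-5 → -1). Not NE.
(Licensed, Originals, Licensed): Service B can switch to Sports (1 → 5). Not NE.
(Licensed, Sports, Licensed): Service A gets 4, best alternative -1; Service B gets 5, best alternative 1; Service C gets -1, best alternative -5. No profitable deviation — NE.
(The remaining 3 profiles each have a profitable deviation by the same check.)

(Licensed, Sports, Licensed)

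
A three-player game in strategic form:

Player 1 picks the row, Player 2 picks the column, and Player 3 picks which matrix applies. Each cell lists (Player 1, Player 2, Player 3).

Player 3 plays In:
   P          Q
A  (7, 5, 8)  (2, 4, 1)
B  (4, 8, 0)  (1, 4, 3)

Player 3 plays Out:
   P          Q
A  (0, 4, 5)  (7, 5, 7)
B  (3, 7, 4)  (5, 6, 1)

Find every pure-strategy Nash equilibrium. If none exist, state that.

(A, P, In): Player 1 gets 7, best alternative 4; Player 2 gets 5, best alternative 4; Player 3 gets 8, best alternative 5. No profitable deviation — NE.
(A, P, Out): Player 1 can switch to B (0 → 3). Not NE.
(A, Q, In): Player 2 can switch to P (4 → 5). Not NE.
(A, Q, Out): Player 1 gets 7, best alternative 5; Player 2 gets 5, best alternative 4; Player 3 gets 7, best alternative 1. No profitable deviation — NE.
(B, P, In): Player 1 can switch to A (4 → 7). Not NE.
(B, P, Out): Player 1 gets 3, best alternative 0; Player 2 gets 7, best alternative 6; Player 3 gets 4, best alternative 0. No profitable deviation — NE.
(B, Q, In): Player 1 can switch to A (1 → 2). Not NE.
(B, Q, Out): Player 1 can switch to A (5 → 7). Not NE.

(A, P, In); (A, Q, Out); (B, P, Out)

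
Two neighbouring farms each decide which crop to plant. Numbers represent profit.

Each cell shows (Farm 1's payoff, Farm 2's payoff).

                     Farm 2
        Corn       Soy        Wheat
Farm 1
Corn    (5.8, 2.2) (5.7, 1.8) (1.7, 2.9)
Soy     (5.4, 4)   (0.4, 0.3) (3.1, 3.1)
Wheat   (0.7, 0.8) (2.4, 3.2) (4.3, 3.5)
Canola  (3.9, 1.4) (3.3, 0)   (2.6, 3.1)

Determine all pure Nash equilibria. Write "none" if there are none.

The unique pure-strategy Nash equilibrium is (Wheat, Wheat).

For each strategy profile, look for a profitable unilateral deviation.
(Corn, Corn): Farm 2 can switch to Wheat (2.2 → 2.9). Not NE.
(Corn, Soy): Farm 2 can switch to Corn (1.8 → 2.2). Not NE.
(Corn, Wheat): Farm 1 can switch to Soy (1.7 → 3.1). Not NE.
(Soy, Corn): Farm 1 can switch to Corn (5.4 → 5.8). Not NE.
(Soy, Soy): Farm 1 can switch to Corn (0.4 → 5.7). Not NE.
(Soy, Wheat): Farm 1 can switch to Wheat (3.1 → 4.3). Not NE.
(Wheat, Corn): Farm 1 can switch to Corn (0.7 → 5.8). Not NE.
(Wheat, Soy): Farm 1 can switch to Corn (2.4 → 5.7). Not NE.
(Wheat, Wheat): Farm 1 gets 4.3, best alternative 3.1; Farm 2 gets 3.5, best alternative 3.2. No profitable deviation — NE.
(Canola, Corn): Farm 1 can switch to Corn (3.9 → 5.8). Not NE.
(Canola, Soy): Farm 1 can switch to Corn (3.3 → 5.7). Not NE.
(Canola, Wheat): Farm 1 can switch to Soy (2.6 → 3.1). Not NE.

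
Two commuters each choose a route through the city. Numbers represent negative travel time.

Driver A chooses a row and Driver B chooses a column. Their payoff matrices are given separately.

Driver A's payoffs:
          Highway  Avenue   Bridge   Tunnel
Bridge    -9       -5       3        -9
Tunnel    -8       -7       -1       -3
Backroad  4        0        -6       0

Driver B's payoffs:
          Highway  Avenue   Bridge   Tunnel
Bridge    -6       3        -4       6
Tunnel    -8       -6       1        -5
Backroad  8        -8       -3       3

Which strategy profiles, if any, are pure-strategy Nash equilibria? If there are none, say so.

Check each profile: it is a Nash equilibrium iff no player can strictly gain by switching unilaterally.
(Bridge, Highway): Driver A can switch to Tunnel (-9 → -8). Not NE.
(Bridge, Avenue): Driver A can switch to Backroad (-5 → 0). Not NE.
(Bridge, Bridge): Driver B can switch to Avenue (-4 → 3). Not NE.
(Bridge, Tunnel): Driver A can switch to Tunnel (-9 → -3). Not NE.
(Tunnel, Highway): Driver A can switch to Backroad (-8 → 4). Not NE.
(Tunnel, Avenue): Driver A can switch to Bridge (-7 → -5). Not NE.
(Tunnel, Bridge): Driver A can switch to Bridge (-1 → 3). Not NE.
(Tunnel, Tunnel): Driver A can switch to Backroad (-3 → 0). Not NE.
(Backroad, Highway): Driver A gets 4, best alternative -8; Driver B gets 8, best alternative 3. No profitable deviation — NE.
(The remaining 3 profiles each have a profitable deviation by the same check.)

Pure NE: (Backroad, Highway)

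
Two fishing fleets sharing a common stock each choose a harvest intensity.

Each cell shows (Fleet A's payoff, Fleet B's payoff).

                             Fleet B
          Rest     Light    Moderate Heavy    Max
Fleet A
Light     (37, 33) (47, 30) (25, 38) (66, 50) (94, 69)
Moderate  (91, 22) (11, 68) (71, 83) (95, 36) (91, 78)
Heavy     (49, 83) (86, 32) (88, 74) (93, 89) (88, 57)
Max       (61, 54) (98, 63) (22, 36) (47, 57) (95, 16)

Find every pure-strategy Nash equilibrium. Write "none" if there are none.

The unique pure-strategy Nash equilibrium is (Max, Light).

Fleet A against Rest: payoffs 37, 91, 49, 61 → best response Moderate.
Fleet A against Light: payoffs 47, 11, 86, 98 → best response Max.
Fleet A against Moderate: payoffs 25, 71, 88, 22 → best response Heavy.
Fleet A against Heavy: payoffs 66, 95, 93, 47 → best response Moderate.
Fleet A against Max: payoffs 94, 91, 88, 95 → best response Max.
Fleet B against Light: payoffs 33, 30, 38, 50, 69 → best response Max.
Fleet B against Moderate: payoffs 22, 68, 83, 36, 78 → best response Moderate.
Fleet B against Heavy: payoffs 83, 32, 74, 89, 57 → best response Heavy.
Fleet B against Max: payoffs 54, 63, 36, 57, 16 → best response Light.
Mutual best responses: (Max, Light).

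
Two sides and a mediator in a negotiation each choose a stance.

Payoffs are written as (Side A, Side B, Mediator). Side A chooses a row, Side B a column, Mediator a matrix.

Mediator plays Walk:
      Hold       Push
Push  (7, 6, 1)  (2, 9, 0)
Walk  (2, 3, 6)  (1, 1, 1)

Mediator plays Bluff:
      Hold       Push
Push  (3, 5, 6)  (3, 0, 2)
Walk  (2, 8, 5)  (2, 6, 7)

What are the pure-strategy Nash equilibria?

For each player, find the best response to each opponent profile; mutual best responses are the pure NE.
Side A against (Hold, Walk): payoffs 7, 2 → best response Push.
Side A against (Hold, Bluff): payoffs 3, 2 → best response Push.
Side A against (Push, Walk): payoffs 2, 1 → best response Push.
Side A against (Push, Bluff): payoffs 3, 2 → best response Push.
Side B against (Push, Walk): payoffs 6, 9 → best response Push.
Side B against (Push, Bluff): payoffs 5, 0 → best response Hold.
Side B against (Walk, Walk): payoffs 3, 1 → best response Hold.
Side B against (Walk, Bluff): payoffs 8, 6 → best response Hold.
Mediator against (Push, Hold): payoffs 1, 6 → best response Bluff.
Mediator against (Push, Push): payoffs 0, 2 → best response Bluff.
Mediator against (Walk, Hold): payoffs 6, 5 → best response Walk.
Mediator against (Walk, Push): payoffs 1, 7 → best response Bluff.
Mutual best responses: (Push, Hold, Bluff).

The unique pure-strategy Nash equilibrium is (Push, Hold, Bluff).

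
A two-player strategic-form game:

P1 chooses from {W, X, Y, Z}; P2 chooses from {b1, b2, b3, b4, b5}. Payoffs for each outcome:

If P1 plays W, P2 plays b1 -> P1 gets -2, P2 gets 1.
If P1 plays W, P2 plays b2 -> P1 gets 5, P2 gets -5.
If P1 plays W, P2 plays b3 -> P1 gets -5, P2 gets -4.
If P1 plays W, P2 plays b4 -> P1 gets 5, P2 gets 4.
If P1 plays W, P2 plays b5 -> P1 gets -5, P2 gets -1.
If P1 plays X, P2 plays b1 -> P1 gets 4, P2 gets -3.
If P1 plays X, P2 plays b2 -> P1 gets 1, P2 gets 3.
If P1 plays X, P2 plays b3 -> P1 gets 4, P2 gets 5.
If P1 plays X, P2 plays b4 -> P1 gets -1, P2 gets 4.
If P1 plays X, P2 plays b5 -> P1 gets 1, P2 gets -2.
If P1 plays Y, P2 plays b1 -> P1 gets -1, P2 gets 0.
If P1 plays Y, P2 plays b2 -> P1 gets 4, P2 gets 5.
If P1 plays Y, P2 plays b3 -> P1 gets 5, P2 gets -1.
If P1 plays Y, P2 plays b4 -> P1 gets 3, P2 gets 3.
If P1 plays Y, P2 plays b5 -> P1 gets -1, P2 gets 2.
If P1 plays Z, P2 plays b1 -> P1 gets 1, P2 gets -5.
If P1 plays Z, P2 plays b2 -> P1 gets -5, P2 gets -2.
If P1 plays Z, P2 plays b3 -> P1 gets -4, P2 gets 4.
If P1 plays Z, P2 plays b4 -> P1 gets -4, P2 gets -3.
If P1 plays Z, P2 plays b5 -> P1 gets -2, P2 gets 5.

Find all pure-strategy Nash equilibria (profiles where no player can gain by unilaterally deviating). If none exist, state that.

Mark each player's best response to every combination of opponents' strategies; a profile where every player is best-responding is a pure Nash equilibrium.
P1 against b1: payoffs -2, 4, -1, 1 → best response X.
P1 against b2: payoffs 5, 1, 4, -5 → best response W.
P1 against b3: payoffs -5, 4, 5, -4 → best response Y.
P1 against b4: payoffs 5, -1, 3, -4 → best response W.
P1 against b5: payoffs -5, 1, -1, -2 → best response X.
P2 against W: payoffs 1, -5, -4, 4, -1 → best response b4.
P2 against X: payoffs -3, 3, 5, 4, -2 → best response b3.
P2 against Y: payoffs 0, 5, -1, 3, 2 → best response b2.
P2 against Z: payoffs -5, -2, 4, -3, 5 → best response b5.
Mutual best responses: (W, b4).

The unique pure-strategy Nash equilibrium is (W, b4).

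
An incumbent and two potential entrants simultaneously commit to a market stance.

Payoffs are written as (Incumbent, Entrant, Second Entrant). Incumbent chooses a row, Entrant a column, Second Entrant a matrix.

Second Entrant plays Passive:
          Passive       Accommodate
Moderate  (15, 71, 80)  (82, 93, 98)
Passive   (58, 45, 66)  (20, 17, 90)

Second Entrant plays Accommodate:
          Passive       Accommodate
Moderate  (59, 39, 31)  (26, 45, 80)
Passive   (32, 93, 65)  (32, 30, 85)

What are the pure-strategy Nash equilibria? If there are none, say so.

(Moderate, Passive, Passive): Incumbent can switch to Passive (15 → 58). Not NE.
(Moderate, Passive, Accommodate): Entrant can switch to Accommodate (39 → 45). Not NE.
(Moderate, Accommodate, Passive): Incumbent gets 82, best alternative 20; Entrant gets 93, best alternative 71; Second Entrant gets 98, best alternative 80. No profitable deviation — NE.
(Moderate, Accommodate, Accommodate): Incumbent can switch to Passive (26 → 32). Not NE.
(Passive, Passive, Passive): Incumbent gets 58, best alternative 15; Entrant gets 45, best alternative 17; Second Entrant gets 66, best alternative 65. No profitable deviation — NE.
(Passive, Passive, Accommodate): Incumbent can switch to Moderate (32 → 59). Not NE.
(Passive, Accommodate, Passive): Incumbent can switch to Moderate (20 → 82). Not NE.
(Passive, Accommodate, Accommodate): Entrant can switch to Passive (30 → 93). Not NE.

(Moderate, Accommodate, Passive) and (Passive, Passive, Passive)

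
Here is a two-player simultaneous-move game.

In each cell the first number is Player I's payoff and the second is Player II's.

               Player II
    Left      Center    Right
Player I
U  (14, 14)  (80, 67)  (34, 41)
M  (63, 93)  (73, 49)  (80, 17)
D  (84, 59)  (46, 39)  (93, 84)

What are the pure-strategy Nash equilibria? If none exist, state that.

Player I against Left: payoffs 14, 63, 84 → best response D.
Player I against Center: payoffs 80, 73, 46 → best response U.
Player I against Right: payoffs 34, 80, 93 → best response D.
Player II against U: payoffs 14, 67, 41 → best response Center.
Player II against M: payoffs 93, 49, 17 → best response Left.
Player II against D: payoffs 59, 39, 84 → best response Right.
Mutual best responses: (U, Center); (D, Right).

(U, Center), (D, Right)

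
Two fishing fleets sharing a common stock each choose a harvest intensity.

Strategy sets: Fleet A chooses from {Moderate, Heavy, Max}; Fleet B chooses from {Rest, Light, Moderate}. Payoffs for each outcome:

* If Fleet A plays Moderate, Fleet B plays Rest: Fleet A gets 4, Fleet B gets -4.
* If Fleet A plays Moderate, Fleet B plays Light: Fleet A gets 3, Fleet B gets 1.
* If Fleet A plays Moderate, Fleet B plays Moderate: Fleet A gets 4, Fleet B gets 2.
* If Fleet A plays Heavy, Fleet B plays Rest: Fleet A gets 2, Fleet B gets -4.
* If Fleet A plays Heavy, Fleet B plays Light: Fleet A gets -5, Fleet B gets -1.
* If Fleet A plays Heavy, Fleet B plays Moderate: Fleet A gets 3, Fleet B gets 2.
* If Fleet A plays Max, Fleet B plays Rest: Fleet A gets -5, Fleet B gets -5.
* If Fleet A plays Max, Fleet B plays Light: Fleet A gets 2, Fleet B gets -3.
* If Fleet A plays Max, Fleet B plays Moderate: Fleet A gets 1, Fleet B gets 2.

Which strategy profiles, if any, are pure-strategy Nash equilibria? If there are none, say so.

(Moderate, Moderate)

Fleet A against Rest: payoffs 4, 2, -5 → best response Moderate.
Fleet A against Light: payoffs 3, -5, 2 → best response Moderate.
Fleet A against Moderate: payoffs 4, 3, 1 → best response Moderate.
Fleet B against Moderate: payoffs -4, 1, 2 → best response Moderate.
Fleet B against Heavy: payoffs -4, -1, 2 → best response Moderate.
Fleet B against Max: payoffs -5, -3, 2 → best response Moderate.
Mutual best responses: (Moderate, Moderate).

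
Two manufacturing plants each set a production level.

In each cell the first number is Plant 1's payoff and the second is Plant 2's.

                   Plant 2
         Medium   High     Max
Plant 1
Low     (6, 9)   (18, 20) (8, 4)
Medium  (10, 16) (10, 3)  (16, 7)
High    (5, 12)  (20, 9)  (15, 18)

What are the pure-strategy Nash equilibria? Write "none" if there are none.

(Low, Medium): Plant 1 can switch to Medium (6 → 10). Not NE.
(Low, High): Plant 1 can switch to High (18 → 20). Not NE.
(Low, Max): Plant 1 can switch to Medium (8 → 16). Not NE.
(Medium, Medium): Plant 1 gets 10, best alternative 6; Plant 2 gets 16, best alternative 7. No profitable deviation — NE.
(Medium, High): Plant 1 can switch to Low (10 → 18). Not NE.
(Medium, Max): Plant 2 can switch to Medium (7 → 16). Not NE.
(High, Medium): Plant 1 can switch to Low (5 → 6). Not NE.
(High, High): Plant 2 can switch to Medium (9 → 12). Not NE.
(High, Max): Plant 1 can switch to Medium (15 → 16). Not NE.

(Medium, Medium)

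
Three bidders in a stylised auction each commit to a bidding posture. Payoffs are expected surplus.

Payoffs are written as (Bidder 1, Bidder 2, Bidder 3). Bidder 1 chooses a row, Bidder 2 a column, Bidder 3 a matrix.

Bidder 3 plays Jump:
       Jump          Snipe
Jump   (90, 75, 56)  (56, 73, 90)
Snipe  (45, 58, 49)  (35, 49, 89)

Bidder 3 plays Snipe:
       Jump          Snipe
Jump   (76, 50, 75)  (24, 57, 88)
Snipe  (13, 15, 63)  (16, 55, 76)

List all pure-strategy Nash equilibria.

There is no pure-strategy Nash equilibrium.

For each player, find the best response to each opponent profile; mutual best responses are the pure NE.
Bidder 1 against (Jump, Jump): payoffs 90, 45 → best response Jump.
Bidder 1 against (Jump, Snipe): payoffs 76, 13 → best response Jump.
Bidder 1 against (Snipe, Jump): payoffs 56, 35 → best response Jump.
Bidder 1 against (Snipe, Snipe): payoffs 24, 16 → best response Jump.
Bidder 2 against (Jump, Jump): payoffs 75, 73 → best response Jump.
Bidder 2 against (Jump, Snipe): payoffs 50, 57 → best response Snipe.
Bidder 2 against (Snipe, Jump): payoffs 58, 49 → best response Jump.
Bidder 2 against (Snipe, Snipe): payoffs 15, 55 → best response Snipe.
Bidder 3 against (Jump, Jump): payoffs 56, 75 → best response Snipe.
Bidder 3 against (Jump, Snipe): payoffs 90, 88 → best response Jump.
Bidder 3 against (Snipe, Jump): payoffs 49, 63 → best response Snipe.
Bidder 3 against (Snipe, Snipe): payoffs 89, 76 → best response Jump.
No profile is a mutual best response for all players.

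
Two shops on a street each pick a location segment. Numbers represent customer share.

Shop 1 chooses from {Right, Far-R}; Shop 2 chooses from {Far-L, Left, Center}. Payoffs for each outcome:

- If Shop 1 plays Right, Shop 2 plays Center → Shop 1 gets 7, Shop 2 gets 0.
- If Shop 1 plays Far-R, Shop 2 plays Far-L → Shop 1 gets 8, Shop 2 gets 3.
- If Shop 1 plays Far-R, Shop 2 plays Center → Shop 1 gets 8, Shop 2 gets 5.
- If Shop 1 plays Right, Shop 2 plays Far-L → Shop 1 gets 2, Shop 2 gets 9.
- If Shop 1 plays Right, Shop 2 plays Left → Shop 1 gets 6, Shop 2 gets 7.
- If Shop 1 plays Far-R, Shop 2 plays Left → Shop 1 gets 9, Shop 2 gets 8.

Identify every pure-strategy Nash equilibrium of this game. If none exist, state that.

(Far-R, Left)

(Right, Far-L): Shop 1 can switch to Far-R (2 → 8). Not NE.
(Right, Left): Shop 1 can switch to Far-R (6 → 9). Not NE.
(Right, Center): Shop 1 can switch to Far-R (7 → 8). Not NE.
(Far-R, Far-L): Shop 2 can switch to Left (3 → 8). Not NE.
(Far-R, Left): Shop 1 gets 9, best alternative 6; Shop 2 gets 8, best alternative 5. No profitable deviation — NE.
(Far-R, Center): Shop 2 can switch to Left (5 → 8). Not NE.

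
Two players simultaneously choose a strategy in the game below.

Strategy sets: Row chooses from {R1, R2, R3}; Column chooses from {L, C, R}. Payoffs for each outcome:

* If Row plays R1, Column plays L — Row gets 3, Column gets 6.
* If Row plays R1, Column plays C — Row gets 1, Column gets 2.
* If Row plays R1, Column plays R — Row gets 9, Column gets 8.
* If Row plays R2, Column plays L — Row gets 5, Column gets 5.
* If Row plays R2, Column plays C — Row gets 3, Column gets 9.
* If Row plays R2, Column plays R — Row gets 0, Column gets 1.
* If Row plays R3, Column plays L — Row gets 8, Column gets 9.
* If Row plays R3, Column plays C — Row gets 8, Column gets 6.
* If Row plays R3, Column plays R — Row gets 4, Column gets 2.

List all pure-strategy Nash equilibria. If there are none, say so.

(R1, L): Row can switch to R2 (3 → 5). Not NE.
(R1, C): Row can switch to R2 (1 → 3). Not NE.
(R1, R): Row gets 9, best alternative 4; Column gets 8, best alternative 6. No profitable deviation — NE.
(R2, L): Row can switch to R3 (5 → 8). Not NE.
(R2, C): Row can switch to R3 (3 → 8). Not NE.
(R2, R): Row can switch to R1 (0 → 9). Not NE.
(R3, L): Row gets 8, best alternative 5; Column gets 9, best alternative 6. No profitable deviation — NE.
(R3, C): Column can switch to L (6 → 9). Not NE.
(R3, R): Row can switch to R1 (4 → 9). Not NE.

The pure Nash equilibria are (R1, R); (R3, L).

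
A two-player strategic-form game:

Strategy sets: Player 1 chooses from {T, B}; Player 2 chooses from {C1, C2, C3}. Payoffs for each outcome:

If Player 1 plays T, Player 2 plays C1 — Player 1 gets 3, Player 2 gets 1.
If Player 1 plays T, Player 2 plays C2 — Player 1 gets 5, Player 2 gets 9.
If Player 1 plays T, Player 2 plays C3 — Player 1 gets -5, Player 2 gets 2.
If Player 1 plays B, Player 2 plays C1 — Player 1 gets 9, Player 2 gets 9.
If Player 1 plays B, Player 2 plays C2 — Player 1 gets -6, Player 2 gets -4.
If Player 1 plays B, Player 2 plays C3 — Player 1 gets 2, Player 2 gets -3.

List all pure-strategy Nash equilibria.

The pure Nash equilibria are (T, C2), (B, C1).

(T, C1): Player 1 can switch to B (3 → 9). Not NE.
(T, C2): Player 1 gets 5, best alternative -6; Player 2 gets 9, best alternative 2. No profitable deviation — NE.
(T, C3): Player 1 can switch to B (-5 → 2). Not NE.
(B, C1): Player 1 gets 9, best alternative 3; Player 2 gets 9, best alternative -3. No profitable deviation — NE.
(B, C2): Player 1 can switch to T (-6 → 5). Not NE.
(B, C3): Player 2 can switch to C1 (-3 → 9). Not NE.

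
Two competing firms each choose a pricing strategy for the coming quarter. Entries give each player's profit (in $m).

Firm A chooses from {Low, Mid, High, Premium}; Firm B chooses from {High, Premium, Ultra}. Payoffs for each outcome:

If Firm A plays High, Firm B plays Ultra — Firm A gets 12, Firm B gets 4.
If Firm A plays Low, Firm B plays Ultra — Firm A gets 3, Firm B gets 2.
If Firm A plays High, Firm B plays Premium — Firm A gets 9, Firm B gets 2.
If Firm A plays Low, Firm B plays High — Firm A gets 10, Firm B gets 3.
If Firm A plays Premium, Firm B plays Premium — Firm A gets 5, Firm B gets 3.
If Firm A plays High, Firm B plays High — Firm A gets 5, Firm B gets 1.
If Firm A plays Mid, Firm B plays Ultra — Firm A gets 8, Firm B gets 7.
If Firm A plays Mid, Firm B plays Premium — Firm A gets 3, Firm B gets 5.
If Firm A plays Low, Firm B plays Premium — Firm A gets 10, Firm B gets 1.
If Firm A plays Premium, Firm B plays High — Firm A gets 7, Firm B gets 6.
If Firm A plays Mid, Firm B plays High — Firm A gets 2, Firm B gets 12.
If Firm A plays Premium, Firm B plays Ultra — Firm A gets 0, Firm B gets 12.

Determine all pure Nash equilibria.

(Low, High): Firm A gets 10, best alternative 7; Firm B gets 3, best alternative 2. No profitable deviation — NE.
(Low, Premium): Firm B can switch to High (1 → 3). Not NE.
(Low, Ultra): Firm A can switch to Mid (3 → 8). Not NE.
(Mid, High): Firm A can switch to Low (2 → 10). Not NE.
(Mid, Premium): Firm A can switch to Low (3 → 10). Not NE.
(Mid, Ultra): Firm A can switch to High (8 → 12). Not NE.
(High, High): Firm A can switch to Low (5 → 10). Not NE.
(High, Premium): Firm A can switch to Low (9 → 10). Not NE.
(High, Ultra): Firm A gets 12, best alternative 8; Firm B gets 4, best alternative 2. No profitable deviation — NE.
(Premium, High): Firm A can switch to Low (7 → 10). Not NE.
(Premium, Premium): Firm A can switch to Low (5 → 10). Not NE.
(Premium, Ultra): Firm A can switch to Low (0 → 3). Not NE.

(Low, High) and (High, Ultra)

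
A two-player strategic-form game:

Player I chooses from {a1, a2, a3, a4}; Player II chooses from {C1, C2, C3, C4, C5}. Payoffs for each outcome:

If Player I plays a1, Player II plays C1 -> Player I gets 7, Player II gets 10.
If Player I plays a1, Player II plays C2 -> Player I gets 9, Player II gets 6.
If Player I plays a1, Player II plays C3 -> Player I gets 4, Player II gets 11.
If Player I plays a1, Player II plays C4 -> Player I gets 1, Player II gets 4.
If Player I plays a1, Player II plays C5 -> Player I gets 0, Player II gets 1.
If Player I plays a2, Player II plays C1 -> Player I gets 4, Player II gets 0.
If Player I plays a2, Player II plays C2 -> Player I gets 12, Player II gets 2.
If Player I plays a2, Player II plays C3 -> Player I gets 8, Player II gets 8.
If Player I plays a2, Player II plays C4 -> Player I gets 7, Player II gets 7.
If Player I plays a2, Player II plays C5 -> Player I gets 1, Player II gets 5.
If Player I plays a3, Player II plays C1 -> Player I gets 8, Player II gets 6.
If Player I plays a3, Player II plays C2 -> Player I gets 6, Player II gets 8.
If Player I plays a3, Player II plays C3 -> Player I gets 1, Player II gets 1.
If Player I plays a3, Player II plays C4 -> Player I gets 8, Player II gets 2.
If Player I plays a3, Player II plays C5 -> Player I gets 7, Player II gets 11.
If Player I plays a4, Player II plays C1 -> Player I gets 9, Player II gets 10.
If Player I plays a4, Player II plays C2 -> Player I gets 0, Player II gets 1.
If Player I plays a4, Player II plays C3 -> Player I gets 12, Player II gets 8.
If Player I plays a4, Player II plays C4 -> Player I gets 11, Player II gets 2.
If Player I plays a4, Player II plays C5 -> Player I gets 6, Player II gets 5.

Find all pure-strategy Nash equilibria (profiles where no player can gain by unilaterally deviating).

(a3, C5), (a4, C1)

Mark each player's best response to every combination of opponents' strategies; a profile where every player is best-responding is a pure Nash equilibrium.
Player I against C1: payoffs 7, 4, 8, 9 → best response a4.
Player I against C2: payoffs 9, 12, 6, 0 → best response a2.
Player I against C3: payoffs 4, 8, 1, 12 → best response a4.
Player I against C4: payoffs 1, 7, 8, 11 → best response a4.
Player I against C5: payoffs 0, 1, 7, 6 → best response a3.
Player II against a1: payoffs 10, 6, 11, 4, 1 → best response C3.
Player II against a2: payoffs 0, 2, 8, 7, 5 → best response C3.
Player II against a3: payoffs 6, 8, 1, 2, 11 → best response C5.
Player II against a4: payoffs 10, 1, 8, 2, 5 → best response C1.
Mutual best responses: (a3, C5); (a4, C1).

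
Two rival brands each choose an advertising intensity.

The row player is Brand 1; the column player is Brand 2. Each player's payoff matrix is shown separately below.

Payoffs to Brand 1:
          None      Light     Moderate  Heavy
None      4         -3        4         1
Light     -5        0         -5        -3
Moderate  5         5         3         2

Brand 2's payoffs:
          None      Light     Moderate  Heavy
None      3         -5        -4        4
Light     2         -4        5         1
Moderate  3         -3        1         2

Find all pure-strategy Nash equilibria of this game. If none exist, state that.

(None, None): Brand 1 can switch to Moderate (4 → 5). Not NE.
(None, Light): Brand 1 can switch to Light (-3 → 0). Not NE.
(None, Moderate): Brand 2 can switch to None (-4 → 3). Not NE.
(None, Heavy): Brand 1 can switch to Moderate (1 → 2). Not NE.
(Light, None): Brand 1 can switch to None (-5 → 4). Not NE.
(Light, Light): Brand 1 can switch to Moderate (0 → 5). Not NE.
(Moderate, None): Brand 1 gets 5, best alternative 4; Brand 2 gets 3, best alternative 2. No profitable deviation — NE.
(The remaining 5 profiles each have a profitable deviation by the same check.)

(Moderate, None)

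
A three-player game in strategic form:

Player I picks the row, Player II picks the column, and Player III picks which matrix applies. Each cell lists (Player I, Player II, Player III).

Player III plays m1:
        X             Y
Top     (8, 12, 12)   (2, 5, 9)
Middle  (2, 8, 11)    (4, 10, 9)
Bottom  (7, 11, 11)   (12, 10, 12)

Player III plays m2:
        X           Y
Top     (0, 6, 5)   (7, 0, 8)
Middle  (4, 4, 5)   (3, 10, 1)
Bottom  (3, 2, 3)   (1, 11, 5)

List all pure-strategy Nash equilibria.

Pure NE: (Top, X, m1)

For each strategy profile, look for a profitable unilateral deviation.
(Top, X, m1): Player I gets 8, best alternative 7; Player II gets 12, best alternative 5; Player III gets 12, best alternative 5. No profitable deviation — NE.
(Top, X, m2): Player I can switch to Middle (0 → 4). Not NE.
(Top, Y, m1): Player I can switch to Middle (2 → 4). Not NE.
(Top, Y, m2): Player II can switch to X (0 → 6). Not NE.
(Middle, X, m1): Player I can switch to Top (2 → 8). Not NE.
(Middle, X, m2): Player II can switch to Y (4 → 10). Not NE.
(Middle, Y, m1): Player I can switch to Bottom (4 → 12). Not NE.
(Middle, Y, m2): Player I can switch to Top (3 → 7). Not NE.
(Bottom, X, m1): Player I can switch to Top (7 → 8). Not NE.
(Bottom, X, m2): Player I can switch to Middle (3 → 4). Not NE.
(Bottom, Y, m1): Player II can switch to X (10 → 11). Not NE.
(Bottom, Y, m2): Player I can switch to Top (1 → 7). Not NE.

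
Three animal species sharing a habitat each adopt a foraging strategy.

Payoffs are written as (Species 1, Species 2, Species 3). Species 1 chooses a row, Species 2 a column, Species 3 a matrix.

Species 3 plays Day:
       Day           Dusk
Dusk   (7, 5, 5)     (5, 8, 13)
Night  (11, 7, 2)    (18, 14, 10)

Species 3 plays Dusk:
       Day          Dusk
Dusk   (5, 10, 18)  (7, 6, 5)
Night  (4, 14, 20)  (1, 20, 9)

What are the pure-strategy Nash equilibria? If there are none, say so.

The pure Nash equilibria are (Dusk, Day, Dusk) and (Night, Dusk, Day).

(Dusk, Day, Day): Species 1 can switch to Night (7 → 11). Not NE.
(Dusk, Day, Dusk): Species 1 gets 5, best alternative 4; Species 2 gets 10, best alternative 6; Species 3 gets 18, best alternative 5. No profitable deviation — NE.
(Dusk, Dusk, Day): Species 1 can switch to Night (5 → 18). Not NE.
(Dusk, Dusk, Dusk): Species 2 can switch to Day (6 → 10). Not NE.
(Night, Day, Day): Species 2 can switch to Dusk (7 → 14). Not NE.
(Night, Day, Dusk): Species 1 can switch to Dusk (4 → 5). Not NE.
(Night, Dusk, Day): Species 1 gets 18, best alternative 5; Species 2 gets 14, best alternative 7; Species 3 gets 10, best alternative 9. No profitable deviation — NE.
(Night, Dusk, Dusk): Species 1 can switch to Dusk (1 → 7). Not NE.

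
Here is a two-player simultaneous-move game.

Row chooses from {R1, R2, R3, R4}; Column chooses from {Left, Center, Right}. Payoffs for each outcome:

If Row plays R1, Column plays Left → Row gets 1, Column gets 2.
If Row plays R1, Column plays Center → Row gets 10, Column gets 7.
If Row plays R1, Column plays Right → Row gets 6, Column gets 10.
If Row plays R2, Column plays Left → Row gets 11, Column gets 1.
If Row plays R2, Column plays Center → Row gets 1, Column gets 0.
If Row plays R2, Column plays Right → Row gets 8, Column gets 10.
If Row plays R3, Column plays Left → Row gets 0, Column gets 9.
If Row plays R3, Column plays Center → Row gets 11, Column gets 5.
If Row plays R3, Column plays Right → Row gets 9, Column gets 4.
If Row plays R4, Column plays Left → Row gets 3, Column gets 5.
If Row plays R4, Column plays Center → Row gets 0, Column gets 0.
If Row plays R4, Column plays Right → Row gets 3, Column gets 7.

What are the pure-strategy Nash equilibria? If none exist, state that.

There is no pure-strategy Nash equilibrium.

(R1, Left): Row can switch to R2 (1 → 11). Not NE.
(R1, Center): Row can switch to R3 (10 → 11). Not NE.
(R1, Right): Row can switch to R2 (6 → 8). Not NE.
(R2, Left): Column can switch to Right (1 → 10). Not NE.
(R2, Center): Row can switch to R1 (1 → 10). Not NE.
(R2, Right): Row can switch to R3 (8 → 9). Not NE.
(R3, Left): Row can switch to R1 (0 → 1). Not NE.
(R3, Center): Column can switch to Left (5 → 9). Not NE.
(R3, Right): Column can switch to Left (4 → 9). Not NE.
(R4, Left): Row can switch to R2 (3 → 11). Not NE.
(R4, Center): Row can switch to R1 (0 → 10). Not NE.
(R4, Right): Row can switch to R1 (3 → 6). Not NE.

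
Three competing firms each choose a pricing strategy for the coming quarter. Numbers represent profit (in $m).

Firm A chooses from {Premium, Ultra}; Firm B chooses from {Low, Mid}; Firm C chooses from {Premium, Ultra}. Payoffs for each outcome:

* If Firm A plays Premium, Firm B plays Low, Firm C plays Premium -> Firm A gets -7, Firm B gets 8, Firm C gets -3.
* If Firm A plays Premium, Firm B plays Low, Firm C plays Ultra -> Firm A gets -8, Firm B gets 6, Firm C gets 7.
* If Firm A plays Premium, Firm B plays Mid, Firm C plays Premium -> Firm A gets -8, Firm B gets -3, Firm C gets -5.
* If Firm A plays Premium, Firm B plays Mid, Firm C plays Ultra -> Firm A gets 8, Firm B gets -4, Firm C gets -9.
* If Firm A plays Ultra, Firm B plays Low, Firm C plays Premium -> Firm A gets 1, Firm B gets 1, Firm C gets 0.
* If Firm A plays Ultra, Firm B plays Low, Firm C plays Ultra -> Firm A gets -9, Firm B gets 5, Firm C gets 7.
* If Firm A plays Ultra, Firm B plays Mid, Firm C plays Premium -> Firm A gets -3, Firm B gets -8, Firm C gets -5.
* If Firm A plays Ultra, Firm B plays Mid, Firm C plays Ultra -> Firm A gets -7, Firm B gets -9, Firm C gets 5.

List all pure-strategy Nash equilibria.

(Premium, Low, Premium): Firm A can switch to Ultra (-7 → 1). Not NE.
(Premium, Low, Ultra): Firm A gets -8, best alternative -9; Firm B gets 6, best alternative -4; Firm C gets 7, best alternative -3. No profitable deviation — NE.
(Premium, Mid, Premium): Firm A can switch to Ultra (-8 → -3). Not NE.
(Premium, Mid, Ultra): Firm B can switch to Low (-4 → 6). Not NE.
(Ultra, Low, Premium): Firm C can switch to Ultra (0 → 7). Not NE.
(Ultra, Low, Ultra): Firm A can switch to Premium (-9 → -8). Not NE.
(Ultra, Mid, Premium): Firm B can switch to Low (-8 → 1). Not NE.
(Ultra, Mid, Ultra): Firm A can switch to Premium (-7 → 8). Not NE.

(Premium, Low, Ultra)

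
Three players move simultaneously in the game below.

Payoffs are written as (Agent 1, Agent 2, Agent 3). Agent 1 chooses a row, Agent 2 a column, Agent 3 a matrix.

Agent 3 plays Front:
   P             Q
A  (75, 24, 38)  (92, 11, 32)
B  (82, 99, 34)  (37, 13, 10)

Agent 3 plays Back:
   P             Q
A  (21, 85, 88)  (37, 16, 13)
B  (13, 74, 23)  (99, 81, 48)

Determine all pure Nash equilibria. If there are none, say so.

Pure-strategy Nash equilibria: (A, P, Back) and (B, P, Front) and (B, Q, Back)

For each player, find the best response to each opponent profile; mutual best responses are the pure NE.
Agent 1 against (P, Front): payoffs 75, 82 → best response B.
Agent 1 against (P, Back): payoffs 21, 13 → best response A.
Agent 1 against (Q, Front): payoffs 92, 37 → best response A.
Agent 1 against (Q, Back): payoffs 37, 99 → best response B.
Agent 2 against (A, Front): payoffs 24, 11 → best response P.
Agent 2 against (A, Back): payoffs 85, 16 → best response P.
Agent 2 against (B, Front): payoffs 99, 13 → best response P.
Agent 2 against (B, Back): payoffs 74, 81 → best response Q.
Agent 3 against (A, P): payoffs 38, 88 → best response Back.
Agent 3 against (A, Q): payoffs 32, 13 → best response Front.
Agent 3 against (B, P): payoffs 34, 23 → best response Front.
Agent 3 against (B, Q): payoffs 10, 48 → best response Back.
Mutual best responses: (A, P, Back); (B, P, Front); (B, Q, Back).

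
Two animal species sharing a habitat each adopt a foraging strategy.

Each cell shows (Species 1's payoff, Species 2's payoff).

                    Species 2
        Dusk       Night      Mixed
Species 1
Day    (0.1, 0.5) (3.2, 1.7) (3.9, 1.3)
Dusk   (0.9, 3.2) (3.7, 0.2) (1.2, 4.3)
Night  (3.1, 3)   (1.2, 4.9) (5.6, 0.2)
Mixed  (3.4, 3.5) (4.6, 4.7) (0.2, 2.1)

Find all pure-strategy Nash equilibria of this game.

Species 1 against Dusk: payoffs 0.1, 0.9, 3.1, 3.4 → best response Mixed.
Species 1 against Night: payoffs 3.2, 3.7, 1.2, 4.6 → best response Mixed.
Species 1 against Mixed: payoffs 3.9, 1.2, 5.6, 0.2 → best response Night.
Species 2 against Day: payoffs 0.5, 1.7, 1.3 → best response Night.
Species 2 against Dusk: payoffs 3.2, 0.2, 4.3 → best response Mixed.
Species 2 against Night: payoffs 3, 4.9, 0.2 → best response Night.
Species 2 against Mixed: payoffs 3.5, 4.7, 2.1 → best response Night.
Mutual best responses: (Mixed, Night).

Pure NE: (Mixed, Night)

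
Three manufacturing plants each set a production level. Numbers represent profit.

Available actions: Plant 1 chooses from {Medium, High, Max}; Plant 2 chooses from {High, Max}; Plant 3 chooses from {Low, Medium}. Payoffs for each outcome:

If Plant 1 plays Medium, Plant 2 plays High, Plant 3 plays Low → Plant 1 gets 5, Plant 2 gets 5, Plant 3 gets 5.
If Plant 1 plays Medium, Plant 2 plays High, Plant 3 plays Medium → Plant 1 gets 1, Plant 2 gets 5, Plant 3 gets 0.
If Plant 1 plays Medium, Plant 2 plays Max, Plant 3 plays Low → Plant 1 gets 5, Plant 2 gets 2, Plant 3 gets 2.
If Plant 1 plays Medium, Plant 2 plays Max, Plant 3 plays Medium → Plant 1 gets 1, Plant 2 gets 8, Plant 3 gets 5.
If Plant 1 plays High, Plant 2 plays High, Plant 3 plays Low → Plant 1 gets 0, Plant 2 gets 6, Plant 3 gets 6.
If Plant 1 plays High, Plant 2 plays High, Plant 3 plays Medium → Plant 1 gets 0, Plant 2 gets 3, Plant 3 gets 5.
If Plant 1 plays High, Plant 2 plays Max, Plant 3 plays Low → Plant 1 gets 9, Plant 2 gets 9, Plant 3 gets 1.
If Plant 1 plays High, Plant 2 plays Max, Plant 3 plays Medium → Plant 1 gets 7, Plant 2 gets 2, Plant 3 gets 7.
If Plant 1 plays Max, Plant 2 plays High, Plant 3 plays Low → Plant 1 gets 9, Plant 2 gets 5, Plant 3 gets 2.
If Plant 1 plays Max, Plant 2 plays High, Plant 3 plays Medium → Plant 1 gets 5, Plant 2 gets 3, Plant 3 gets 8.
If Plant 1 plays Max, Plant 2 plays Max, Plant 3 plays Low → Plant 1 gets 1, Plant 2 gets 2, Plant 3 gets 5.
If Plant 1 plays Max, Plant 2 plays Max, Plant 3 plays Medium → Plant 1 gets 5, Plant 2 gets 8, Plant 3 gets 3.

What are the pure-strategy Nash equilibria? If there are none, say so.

none

Plant 1 against (High, Low): payoffs 5, 0, 9 → best response Max.
Plant 1 against (High, Medium): payoffs 1, 0, 5 → best response Max.
Plant 1 against (Max, Low): payoffs 5, 9, 1 → best response High.
Plant 1 against (Max, Medium): payoffs 1, 7, 5 → best response High.
Plant 2 against (Medium, Low): payoffs 5, 2 → best response High.
Plant 2 against (Medium, Medium): payoffs 5, 8 → best response Max.
Plant 2 against (High, Low): payoffs 6, 9 → best response Max.
Plant 2 against (High, Medium): payoffs 3, 2 → best response High.
Plant 2 against (Max, Low): payoffs 5, 2 → best response High.
Plant 2 against (Max, Medium): payoffs 3, 8 → best response Max.
Plant 3 against (Medium, High): payoffs 5, 0 → best response Low.
Plant 3 against (Medium, Max): payoffs 2, 5 → best response Medium.
Plant 3 against (High, High): payoffs 6, 5 → best response Low.
Plant 3 against (High, Max): payoffs 1, 7 → best response Medium.
Plant 3 against (Max, High): payoffs 2, 8 → best response Medium.
Plant 3 against (Max, Max): payoffs 5, 3 → best response Low.
No profile is a mutual best response for all players.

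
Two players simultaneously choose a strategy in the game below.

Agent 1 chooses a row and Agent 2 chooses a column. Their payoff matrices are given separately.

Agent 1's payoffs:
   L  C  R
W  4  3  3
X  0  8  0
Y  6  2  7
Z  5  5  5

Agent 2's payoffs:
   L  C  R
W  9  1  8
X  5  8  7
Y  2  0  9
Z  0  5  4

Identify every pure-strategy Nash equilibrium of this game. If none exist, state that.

Agent 1 against L: payoffs 4, 0, 6, 5 → best response Y.
Agent 1 against C: payoffs 3, 8, 2, 5 → best response X.
Agent 1 against R: payoffs 3, 0, 7, 5 → best response Y.
Agent 2 against W: payoffs 9, 1, 8 → best response L.
Agent 2 against X: payoffs 5, 8, 7 → best response C.
Agent 2 against Y: payoffs 2, 0, 9 → best response R.
Agent 2 against Z: payoffs 0, 5, 4 → best response C.
Mutual best responses: (X, C); (Y, R).

The pure Nash equilibria are (X, C), (Y, R).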